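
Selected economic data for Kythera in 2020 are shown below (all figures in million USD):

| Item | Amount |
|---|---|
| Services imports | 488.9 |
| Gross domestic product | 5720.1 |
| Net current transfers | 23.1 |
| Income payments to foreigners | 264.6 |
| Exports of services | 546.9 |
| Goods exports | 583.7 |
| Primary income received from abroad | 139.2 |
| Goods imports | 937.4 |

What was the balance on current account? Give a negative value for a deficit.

Goods balance = 583.7 - 937.4 = -353.7
Services balance = 546.9 - 488.9 = 58.0
Trade balance (goods + services) = -353.7 + 58.0 = -295.7
Net primary income = 139.2 - 264.6 = -125.4
Net secondary income = 23.1
Current account = -295.7 + (-125.4) + 23.1 = -398.0

-398.0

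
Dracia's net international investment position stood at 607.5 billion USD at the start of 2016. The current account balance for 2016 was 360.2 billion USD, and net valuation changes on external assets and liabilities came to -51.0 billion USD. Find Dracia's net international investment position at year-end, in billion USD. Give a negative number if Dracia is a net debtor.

Change in NIIP = current account + net valuation change = 360.2 + (-51.0) = 309.2
End-of-year NIIP = 607.5 + 309.2 = 916.7

916.7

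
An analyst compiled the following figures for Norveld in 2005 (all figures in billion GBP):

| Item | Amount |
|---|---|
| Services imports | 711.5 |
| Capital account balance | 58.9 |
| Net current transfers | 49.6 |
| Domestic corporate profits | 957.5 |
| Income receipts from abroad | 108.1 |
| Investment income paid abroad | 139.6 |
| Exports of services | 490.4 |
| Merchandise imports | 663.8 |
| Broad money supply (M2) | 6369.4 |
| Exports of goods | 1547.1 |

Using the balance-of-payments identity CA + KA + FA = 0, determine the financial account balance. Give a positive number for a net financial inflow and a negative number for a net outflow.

Goods balance = 1547.1 - 663.8 = 883.3
Services balance = 490.4 - 711.5 = -221.1
Trade balance (goods + services) = 883.3 + (-221.1) = 662.2
Net primary income = 108.1 - 139.6 = -31.5
Net secondary income = 49.6
Current account = 662.2 + (-31.5) + 49.6 = 680.3
Financial account = -(680.3 + 58.9) = -739.2

-739.2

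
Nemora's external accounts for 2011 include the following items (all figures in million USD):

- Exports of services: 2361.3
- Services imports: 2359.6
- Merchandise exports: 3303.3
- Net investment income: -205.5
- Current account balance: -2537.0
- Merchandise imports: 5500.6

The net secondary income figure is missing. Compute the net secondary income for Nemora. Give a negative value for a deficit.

-135.9

Current account = goods balance + services balance + net primary income + net secondary income
Sum of the known components = -2401.1
Net secondary income = CA - (known components) = -2537.0 - (-2401.1) = -135.9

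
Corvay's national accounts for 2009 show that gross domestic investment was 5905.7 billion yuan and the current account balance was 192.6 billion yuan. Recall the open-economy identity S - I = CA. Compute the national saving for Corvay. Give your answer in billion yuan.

S - I = CA (net lending to the rest of the world).
S = I + CA = 5905.7 + 192.6 = 6098.3

6098.3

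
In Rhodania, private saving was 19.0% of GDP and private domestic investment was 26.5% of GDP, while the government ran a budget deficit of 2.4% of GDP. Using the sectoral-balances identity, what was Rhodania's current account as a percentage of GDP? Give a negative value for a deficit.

By the sectoral-balances identity, CA = (S_private - I) + (T - G).
Private balance = 19.0 - 26.5 = -7.5
Government balance (T - G) = -2.4
CA = -7.5 + (-2.4) = -9.9

-9.9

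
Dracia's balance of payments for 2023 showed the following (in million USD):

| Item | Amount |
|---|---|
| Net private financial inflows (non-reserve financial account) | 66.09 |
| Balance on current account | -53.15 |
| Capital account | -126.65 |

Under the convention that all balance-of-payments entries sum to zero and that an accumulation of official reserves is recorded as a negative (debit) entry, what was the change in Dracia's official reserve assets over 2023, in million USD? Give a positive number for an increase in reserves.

-113.71

Official reserve transactions balance = -((-53.15) + (-126.65) + 66.09) = 113.71
An accumulation of reserves is recorded as a debit (negative entry), so the change in the stock of reserves is the negative of that balance.
Change in official reserves = -(113.71) = -113.71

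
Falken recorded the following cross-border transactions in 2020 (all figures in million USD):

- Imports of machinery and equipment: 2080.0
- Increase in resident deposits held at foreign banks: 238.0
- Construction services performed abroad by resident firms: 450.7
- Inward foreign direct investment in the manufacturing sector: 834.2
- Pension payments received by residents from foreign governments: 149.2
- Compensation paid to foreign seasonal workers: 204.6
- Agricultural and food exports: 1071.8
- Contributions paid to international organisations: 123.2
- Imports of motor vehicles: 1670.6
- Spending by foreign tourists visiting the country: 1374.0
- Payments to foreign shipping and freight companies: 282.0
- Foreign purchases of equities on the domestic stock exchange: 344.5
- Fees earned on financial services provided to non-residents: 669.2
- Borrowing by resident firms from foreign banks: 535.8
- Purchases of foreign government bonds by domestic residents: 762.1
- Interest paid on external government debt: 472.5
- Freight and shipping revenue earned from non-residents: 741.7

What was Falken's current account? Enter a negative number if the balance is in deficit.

Goods: 1071.8 - 1670.6 - 2080.0 = -2678.8
Services: 450.7 + 1374.0 + 669.2 - 282.0 + 741.7 = 2953.6
Primary income: -204.6 - 472.5 = -677.1
Secondary income: 149.2 - 123.2 = 26.0
Current account = (-2678.8) + 2953.6 + (-677.1) + 26.0 = -376.3
(Excluded from the current account — financial account: increase in resident deposits held at foreign banks 238.0, inward foreign direct investment in the manufacturing sector 834.2, foreign purchases of equities on the domestic stock exchange 344.5, borrowing by resident firms from foreign banks 535.8, purchases of foreign government bonds by domestic residents 762.1.)

-376.3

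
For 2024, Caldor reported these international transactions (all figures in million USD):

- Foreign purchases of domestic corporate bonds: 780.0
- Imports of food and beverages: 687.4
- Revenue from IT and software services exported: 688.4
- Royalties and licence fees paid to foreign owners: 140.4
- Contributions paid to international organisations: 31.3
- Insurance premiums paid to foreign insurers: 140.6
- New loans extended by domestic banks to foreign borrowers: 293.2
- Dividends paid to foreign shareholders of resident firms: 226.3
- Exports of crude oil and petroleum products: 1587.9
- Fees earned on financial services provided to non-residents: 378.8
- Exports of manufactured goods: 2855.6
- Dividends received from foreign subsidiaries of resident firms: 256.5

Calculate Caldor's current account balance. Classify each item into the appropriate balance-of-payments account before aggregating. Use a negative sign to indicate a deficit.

Goods: -687.4 + 2855.6 + 1587.9 = 3756.1
Services: -140.4 - 140.6 + 378.8 + 688.4 = 786.2
Primary income: 256.5 - 226.3 = 30.2
Secondary income: -31.3
Current account = 3756.1 + 786.2 + 30.2 + (-31.3) = 4541.2
(Excluded from the current account — financial account: foreign purchases of domestic corporate bonds 780.0, new loans extended by domestic banks to foreign borrowers 293.2.)

4541.2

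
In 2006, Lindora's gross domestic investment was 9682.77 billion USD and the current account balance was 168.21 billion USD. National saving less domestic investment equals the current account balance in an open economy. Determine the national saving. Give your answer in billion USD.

S = I + CA = 9682.77 + 168.21 = 9850.98

9850.98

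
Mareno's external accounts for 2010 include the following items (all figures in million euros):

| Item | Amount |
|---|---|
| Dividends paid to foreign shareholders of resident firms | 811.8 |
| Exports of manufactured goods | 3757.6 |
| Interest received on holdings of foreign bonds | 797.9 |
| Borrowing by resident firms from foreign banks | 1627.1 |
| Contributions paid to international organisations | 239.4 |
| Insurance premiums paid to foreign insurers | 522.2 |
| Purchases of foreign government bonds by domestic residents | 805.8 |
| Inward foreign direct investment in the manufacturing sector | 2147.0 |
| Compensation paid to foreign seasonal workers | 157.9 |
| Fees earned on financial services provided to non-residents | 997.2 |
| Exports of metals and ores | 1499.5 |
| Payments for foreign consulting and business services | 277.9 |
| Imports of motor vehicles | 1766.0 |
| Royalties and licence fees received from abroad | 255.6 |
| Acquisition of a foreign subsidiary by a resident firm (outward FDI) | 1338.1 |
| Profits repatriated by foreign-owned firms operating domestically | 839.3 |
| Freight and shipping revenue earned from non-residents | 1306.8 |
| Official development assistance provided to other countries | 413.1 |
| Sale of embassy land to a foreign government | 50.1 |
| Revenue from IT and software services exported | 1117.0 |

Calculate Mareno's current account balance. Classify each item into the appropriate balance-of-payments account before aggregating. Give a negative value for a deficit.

Goods: -1766.0 + 1499.5 + 3757.6 = 3491.1
Services: 997.2 + 1306.8 + 1117.0 + 255.6 - 277.9 - 522.2 = 2876.5
Primary income: -839.3 - 811.8 - 157.9 + 797.9 = -1011.1
Secondary income: -239.4 - 413.1 = -652.5
Current account = 3491.1 + 2876.5 + (-1011.1) + (-652.5) = 4704.0
(Excluded from the current account — financial account: borrowing by resident firms from foreign banks 1627.1, purchases of foreign government bonds by domestic residents 805.8, inward foreign direct investment in the manufacturing sector 2147.0, acquisition of a foreign subsidiary by a resident firm (outward FDI) 1338.1; capital account: sale of embassy land to a foreign government 50.1.)

4704.0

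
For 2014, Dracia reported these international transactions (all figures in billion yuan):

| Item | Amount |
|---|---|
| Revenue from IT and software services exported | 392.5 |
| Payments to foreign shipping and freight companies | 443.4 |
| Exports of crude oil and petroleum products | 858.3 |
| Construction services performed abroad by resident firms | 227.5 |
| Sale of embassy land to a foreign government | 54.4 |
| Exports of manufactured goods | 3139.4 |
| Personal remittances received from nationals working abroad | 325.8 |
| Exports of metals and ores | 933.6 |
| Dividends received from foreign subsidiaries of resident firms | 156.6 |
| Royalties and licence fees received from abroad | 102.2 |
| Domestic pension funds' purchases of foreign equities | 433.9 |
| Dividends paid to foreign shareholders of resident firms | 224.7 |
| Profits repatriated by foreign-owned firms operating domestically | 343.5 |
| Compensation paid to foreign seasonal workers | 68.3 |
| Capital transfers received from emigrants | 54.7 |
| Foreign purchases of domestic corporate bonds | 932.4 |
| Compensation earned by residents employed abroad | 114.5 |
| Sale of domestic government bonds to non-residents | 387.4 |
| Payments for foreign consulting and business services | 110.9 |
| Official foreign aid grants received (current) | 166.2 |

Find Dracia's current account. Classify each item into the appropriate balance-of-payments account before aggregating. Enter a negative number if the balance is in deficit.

Goods: 858.3 + 3139.4 + 933.6 = 4931.3
Services: 227.5 - 110.9 + 392.5 - 443.4 + 102.2 = 167.9
Primary income: -224.7 + 114.5 - 68.3 + 156.6 - 343.5 = -365.4
Secondary income: 325.8 + 166.2 = 492.0
Current account = 4931.3 + 167.9 + (-365.4) + 492.0 = 5225.8
(Excluded from the current account — capital account: sale of embassy land to a foreign government 54.4, capital transfers received from emigrants 54.7; financial account: domestic pension funds' purchases of foreign equities 433.9, foreign purchases of domestic corporate bonds 932.4, sale of domestic government bonds to non-residents 387.4.)

5225.8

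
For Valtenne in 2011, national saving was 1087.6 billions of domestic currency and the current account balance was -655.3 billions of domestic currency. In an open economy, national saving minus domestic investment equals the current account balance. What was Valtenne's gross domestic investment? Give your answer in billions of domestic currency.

1742.9

I = S - CA = 1087.6 - (-655.3) = 1742.9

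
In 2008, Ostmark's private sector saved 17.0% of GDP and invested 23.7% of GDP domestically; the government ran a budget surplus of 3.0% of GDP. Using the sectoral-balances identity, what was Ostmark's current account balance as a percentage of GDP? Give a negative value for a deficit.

By the sectoral-balances identity, CA = (S_private - I) + (T - G).
Private balance = 17.0 - 23.7 = -6.7
Government balance (T - G) = 3.0
CA = -6.7 + 3.0 = -3.7

-3.7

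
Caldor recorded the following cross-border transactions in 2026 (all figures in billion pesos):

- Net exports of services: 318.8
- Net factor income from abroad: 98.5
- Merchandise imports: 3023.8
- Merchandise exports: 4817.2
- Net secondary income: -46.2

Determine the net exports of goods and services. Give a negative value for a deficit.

2112.2

Goods balance = 4817.2 - 3023.8 = 1793.4
Services balance = 318.8
Trade balance (goods + services) = 1793.4 + 318.8 = 2112.2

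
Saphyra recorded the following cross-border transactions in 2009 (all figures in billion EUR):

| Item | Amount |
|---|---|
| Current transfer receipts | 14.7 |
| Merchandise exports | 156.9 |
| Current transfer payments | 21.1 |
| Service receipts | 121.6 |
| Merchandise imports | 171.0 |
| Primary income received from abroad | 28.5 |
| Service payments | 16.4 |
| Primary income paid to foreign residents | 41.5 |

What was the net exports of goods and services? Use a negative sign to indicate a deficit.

Goods balance = 156.9 - 171.0 = -14.1
Services balance = 121.6 - 16.4 = 105.2
Trade balance (goods + services) = -14.1 + 105.2 = 91.1

91.1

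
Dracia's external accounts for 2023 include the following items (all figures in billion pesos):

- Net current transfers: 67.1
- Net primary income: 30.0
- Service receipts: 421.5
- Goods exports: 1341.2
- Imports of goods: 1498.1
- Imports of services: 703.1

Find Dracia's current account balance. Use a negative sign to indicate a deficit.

-341.4

Goods balance = 1341.2 - 1498.1 = -156.9
Services balance = 421.5 - 703.1 = -281.6
Trade balance (goods + services) = -156.9 + (-281.6) = -438.5
Net primary income = 30.0
Net secondary income = 67.1
Current account = -438.5 + 30.0 + 67.1 = -341.4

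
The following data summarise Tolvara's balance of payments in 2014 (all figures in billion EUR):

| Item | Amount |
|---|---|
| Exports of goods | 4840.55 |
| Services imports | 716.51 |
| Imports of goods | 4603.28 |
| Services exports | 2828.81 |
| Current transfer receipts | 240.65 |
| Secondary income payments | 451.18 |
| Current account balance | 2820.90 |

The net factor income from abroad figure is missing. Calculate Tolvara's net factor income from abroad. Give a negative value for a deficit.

681.86

Current account = goods balance + services balance + net primary income + net secondary income
Sum of the known components = 2139.04
Net factor income from abroad = CA - (known components) = 2820.90 - 2139.04 = 681.86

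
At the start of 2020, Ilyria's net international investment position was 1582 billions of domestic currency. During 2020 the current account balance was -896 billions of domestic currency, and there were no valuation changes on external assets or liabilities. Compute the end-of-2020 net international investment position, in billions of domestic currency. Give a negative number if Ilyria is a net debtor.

686

With no valuation effects, change in NIIP = current account = -896
End-of-year NIIP = 1582 + (-896) = 686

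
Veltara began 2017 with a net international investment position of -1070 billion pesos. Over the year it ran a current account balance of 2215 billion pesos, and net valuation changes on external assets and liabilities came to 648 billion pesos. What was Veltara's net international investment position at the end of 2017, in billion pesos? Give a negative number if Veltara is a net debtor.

Change in NIIP = current account + net valuation change = 2215 + 648 = 2863
End-of-year NIIP = -1070 + 2863 = 1793

1793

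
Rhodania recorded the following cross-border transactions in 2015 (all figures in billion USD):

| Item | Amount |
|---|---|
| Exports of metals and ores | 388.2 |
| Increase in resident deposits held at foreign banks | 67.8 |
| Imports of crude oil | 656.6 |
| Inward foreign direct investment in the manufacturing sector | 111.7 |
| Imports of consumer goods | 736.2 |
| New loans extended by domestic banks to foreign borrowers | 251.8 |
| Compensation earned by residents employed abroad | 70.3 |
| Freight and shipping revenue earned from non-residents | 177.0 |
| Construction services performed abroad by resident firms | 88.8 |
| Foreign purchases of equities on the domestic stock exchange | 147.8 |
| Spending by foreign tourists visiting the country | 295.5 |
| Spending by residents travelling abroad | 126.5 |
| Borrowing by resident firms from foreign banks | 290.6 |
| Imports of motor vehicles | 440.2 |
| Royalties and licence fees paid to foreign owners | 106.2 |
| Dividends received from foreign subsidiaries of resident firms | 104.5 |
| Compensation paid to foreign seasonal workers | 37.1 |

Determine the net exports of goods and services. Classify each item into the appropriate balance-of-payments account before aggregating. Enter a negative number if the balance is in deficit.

Goods: -440.2 + 388.2 - 656.6 - 736.2 = -1444.8
Services: 177.0 - 126.5 + 88.8 + 295.5 - 106.2 = 328.6
Trade balance = -1444.8 + 328.6 = -1116.2
(Excluded from the trade balance — financial account: increase in resident deposits held at foreign banks 67.8, inward foreign direct investment in the manufacturing sector 111.7, new loans extended by domestic banks to foreign borrowers 251.8, foreign purchases of equities on the domestic stock exchange 147.8, borrowing by resident firms from foreign banks 290.6; primary income: compensation earned by residents employed abroad 70.3, dividends received from foreign subsidiaries of resident firms 104.5, compensation paid to foreign seasonal workers 37.1.)

-1116.2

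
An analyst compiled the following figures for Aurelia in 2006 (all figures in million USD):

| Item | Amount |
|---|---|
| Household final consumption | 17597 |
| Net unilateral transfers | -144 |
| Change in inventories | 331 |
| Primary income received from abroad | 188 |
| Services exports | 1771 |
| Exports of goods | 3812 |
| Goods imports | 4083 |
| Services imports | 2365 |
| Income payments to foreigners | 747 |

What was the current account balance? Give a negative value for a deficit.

Goods balance = 3812 - 4083 = -271
Services balance = 1771 - 2365 = -594
Trade balance (goods + services) = -271 + (-594) = -865
Net primary income = 188 - 747 = -559
Net secondary income = -144
Current account = -865 + (-559) + (-144) = -1568

-1568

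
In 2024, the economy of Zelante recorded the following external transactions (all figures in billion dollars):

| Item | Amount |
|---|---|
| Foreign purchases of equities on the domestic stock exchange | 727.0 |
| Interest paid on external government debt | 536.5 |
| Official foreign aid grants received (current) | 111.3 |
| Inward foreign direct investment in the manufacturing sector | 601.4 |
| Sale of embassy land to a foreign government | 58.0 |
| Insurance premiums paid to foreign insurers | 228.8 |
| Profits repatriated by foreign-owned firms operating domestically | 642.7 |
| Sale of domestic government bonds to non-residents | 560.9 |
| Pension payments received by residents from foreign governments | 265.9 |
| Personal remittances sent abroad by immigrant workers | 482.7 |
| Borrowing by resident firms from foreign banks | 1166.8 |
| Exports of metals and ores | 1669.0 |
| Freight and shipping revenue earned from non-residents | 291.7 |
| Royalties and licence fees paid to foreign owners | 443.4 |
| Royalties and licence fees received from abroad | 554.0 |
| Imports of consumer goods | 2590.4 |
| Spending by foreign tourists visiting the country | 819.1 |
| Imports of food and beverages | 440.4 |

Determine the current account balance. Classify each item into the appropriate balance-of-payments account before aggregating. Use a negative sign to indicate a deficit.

-1653.9

Goods: -440.4 - 2590.4 + 1669.0 = -1361.8
Services: 554.0 - 228.8 - 443.4 + 291.7 + 819.1 = 992.6
Primary income: -642.7 - 536.5 = -1179.2
Secondary income: -482.7 + 265.9 + 111.3 = -105.5
Current account = (-1361.8) + 992.6 + (-1179.2) + (-105.5) = -1653.9
(Excluded from the current account — financial account: foreign purchases of equities on the domestic stock exchange 727.0, inward foreign direct investment in the manufacturing sector 601.4, sale of domestic government bonds to non-residents 560.9, borrowing by resident firms from foreign banks 1166.8; capital account: sale of embassy land to a foreign government 58.0.)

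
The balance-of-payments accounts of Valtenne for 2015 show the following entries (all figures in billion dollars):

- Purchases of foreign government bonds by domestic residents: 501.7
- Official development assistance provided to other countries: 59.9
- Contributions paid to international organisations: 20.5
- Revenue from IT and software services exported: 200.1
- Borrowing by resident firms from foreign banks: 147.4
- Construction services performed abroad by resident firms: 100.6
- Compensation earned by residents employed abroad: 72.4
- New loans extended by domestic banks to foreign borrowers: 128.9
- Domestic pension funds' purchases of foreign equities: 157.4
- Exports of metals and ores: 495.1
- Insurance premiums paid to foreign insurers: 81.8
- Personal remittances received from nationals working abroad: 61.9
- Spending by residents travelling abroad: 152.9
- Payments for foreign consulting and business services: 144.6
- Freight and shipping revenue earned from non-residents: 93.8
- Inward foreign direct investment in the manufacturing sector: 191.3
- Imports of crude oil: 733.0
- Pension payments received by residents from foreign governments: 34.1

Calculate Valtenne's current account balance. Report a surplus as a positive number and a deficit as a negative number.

-134.7

Goods: -733.0 + 495.1 = -237.9
Services: -81.8 + 100.6 - 152.9 + 200.1 - 144.6 + 93.8 = 15.2
Primary income: 72.4
Secondary income: -20.5 + 34.1 + 61.9 - 59.9 = 15.6
Current account = (-237.9) + 15.2 + 72.4 + 15.6 = -134.7
(Excluded from the current account — financial account: purchases of foreign government bonds by domestic residents 501.7, borrowing by resident firms from foreign banks 147.4, new loans extended by domestic banks to foreign borrowers 128.9, domestic pension funds' purchases of foreign equities 157.4, inward foreign direct investment in the manufacturing sector 191.3.)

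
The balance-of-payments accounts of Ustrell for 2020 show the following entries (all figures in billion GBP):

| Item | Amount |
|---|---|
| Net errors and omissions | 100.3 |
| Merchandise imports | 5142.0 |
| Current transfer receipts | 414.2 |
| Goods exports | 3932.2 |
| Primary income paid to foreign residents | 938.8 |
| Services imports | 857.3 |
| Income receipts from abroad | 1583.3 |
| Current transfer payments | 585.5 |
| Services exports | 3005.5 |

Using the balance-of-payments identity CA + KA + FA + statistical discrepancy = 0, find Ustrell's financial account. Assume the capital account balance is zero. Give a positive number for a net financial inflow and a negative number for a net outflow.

-1511.9

Goods balance = 3932.2 - 5142.0 = -1209.8
Services balance = 3005.5 - 857.3 = 2148.2
Trade balance (goods + services) = -1209.8 + 2148.2 = 938.4
Net primary income = 1583.3 - 938.8 = 644.5
Net secondary income = 414.2 - 585.5 = -171.3
Current account = 938.4 + 644.5 + (-171.3) = 1411.6
Financial account = -(1411.6 + 100.3) = -1511.9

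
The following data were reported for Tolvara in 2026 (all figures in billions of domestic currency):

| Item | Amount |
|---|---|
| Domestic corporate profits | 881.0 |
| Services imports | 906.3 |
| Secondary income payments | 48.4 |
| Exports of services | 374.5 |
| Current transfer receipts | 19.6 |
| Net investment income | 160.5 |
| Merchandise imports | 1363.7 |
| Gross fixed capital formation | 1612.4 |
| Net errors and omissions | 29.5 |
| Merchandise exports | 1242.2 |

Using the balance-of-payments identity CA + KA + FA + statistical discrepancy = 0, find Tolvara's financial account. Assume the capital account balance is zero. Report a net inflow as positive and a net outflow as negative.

492.1

Goods balance = 1242.2 - 1363.7 = -121.5
Services balance = 374.5 - 906.3 = -531.8
Trade balance (goods + services) = -121.5 + (-531.8) = -653.3
Net primary income = 160.5
Net secondary income = 19.6 - 48.4 = -28.8
Current account = -653.3 + 160.5 + (-28.8) = -521.6
Financial account = -(-521.6 + 29.5) = 492.1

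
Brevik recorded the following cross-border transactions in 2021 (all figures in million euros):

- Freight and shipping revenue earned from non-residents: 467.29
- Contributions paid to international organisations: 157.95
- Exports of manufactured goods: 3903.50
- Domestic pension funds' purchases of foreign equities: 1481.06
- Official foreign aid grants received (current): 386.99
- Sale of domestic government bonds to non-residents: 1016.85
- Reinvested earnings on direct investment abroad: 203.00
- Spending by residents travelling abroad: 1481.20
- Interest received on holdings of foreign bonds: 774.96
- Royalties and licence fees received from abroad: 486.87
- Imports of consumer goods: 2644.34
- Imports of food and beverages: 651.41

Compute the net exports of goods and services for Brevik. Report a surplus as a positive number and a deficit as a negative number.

Goods: -2644.34 - 651.41 + 3903.50 = 607.75
Services: -1481.20 + 486.87 + 467.29 = -527.04
Trade balance = 607.75 + (-527.04) = 80.71
(Excluded from the trade balance — secondary income: contributions paid to international organisations 157.95, official foreign aid grants received (current) 386.99; financial account: domestic pension funds' purchases of foreign equities 1481.06, sale of domestic government bonds to non-residents 1016.85; primary income: reinvested earnings on direct investment abroad 203.00, interest received on holdings of foreign bonds 774.96.)

80.71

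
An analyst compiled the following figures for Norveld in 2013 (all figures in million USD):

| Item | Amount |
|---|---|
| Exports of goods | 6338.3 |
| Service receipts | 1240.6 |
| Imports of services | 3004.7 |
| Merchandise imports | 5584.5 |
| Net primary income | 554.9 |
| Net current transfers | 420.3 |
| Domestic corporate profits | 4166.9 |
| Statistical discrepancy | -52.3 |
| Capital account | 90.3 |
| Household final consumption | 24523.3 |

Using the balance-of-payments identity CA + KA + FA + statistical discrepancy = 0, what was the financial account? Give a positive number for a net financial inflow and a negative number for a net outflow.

Goods balance = 6338.3 - 5584.5 = 753.8
Services balance = 1240.6 - 3004.7 = -1764.1
Trade balance (goods + services) = 753.8 + (-1764.1) = -1010.3
Net primary income = 554.9
Net secondary income = 420.3
Current account = -1010.3 + 554.9 + 420.3 = -35.1
Financial account = -(-35.1 + 90.3 + (-52.3)) = -2.9

-2.9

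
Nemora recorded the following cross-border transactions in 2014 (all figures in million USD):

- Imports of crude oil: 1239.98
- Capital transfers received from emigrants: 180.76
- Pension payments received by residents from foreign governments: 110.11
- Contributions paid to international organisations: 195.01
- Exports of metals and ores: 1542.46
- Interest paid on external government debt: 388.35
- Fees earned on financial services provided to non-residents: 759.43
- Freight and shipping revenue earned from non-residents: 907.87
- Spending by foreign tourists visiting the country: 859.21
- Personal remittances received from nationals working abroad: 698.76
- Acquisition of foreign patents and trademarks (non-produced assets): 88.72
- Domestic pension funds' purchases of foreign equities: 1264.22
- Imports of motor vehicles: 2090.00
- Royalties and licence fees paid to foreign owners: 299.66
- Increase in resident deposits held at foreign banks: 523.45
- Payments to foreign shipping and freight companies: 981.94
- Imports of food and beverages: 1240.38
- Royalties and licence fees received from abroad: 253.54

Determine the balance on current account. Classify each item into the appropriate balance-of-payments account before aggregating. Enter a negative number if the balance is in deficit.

Goods: 1542.46 - 1240.38 - 1239.98 - 2090.00 = -3027.90
Services: 253.54 + 859.21 - 981.94 + 759.43 - 299.66 + 907.87 = 1498.45
Primary income: -388.35
Secondary income: 698.76 - 195.01 + 110.11 = 613.86
Current account = (-3027.90) + 1498.45 + (-388.35) + 613.86 = -1303.94
(Excluded from the current account — capital account: capital transfers received from emigrants 180.76, acquisition of foreign patents and trademarks (non-produced assets) 88.72; financial account: domestic pension funds' purchases of foreign equities 1264.22, increase in resident deposits held at foreign banks 523.45.)

-1303.94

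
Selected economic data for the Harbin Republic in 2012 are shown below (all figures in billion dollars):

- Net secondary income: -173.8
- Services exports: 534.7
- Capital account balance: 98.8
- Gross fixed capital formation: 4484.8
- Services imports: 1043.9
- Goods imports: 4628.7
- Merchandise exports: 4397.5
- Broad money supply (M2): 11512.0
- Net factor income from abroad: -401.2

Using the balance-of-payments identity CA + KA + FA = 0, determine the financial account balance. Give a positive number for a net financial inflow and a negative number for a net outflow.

1216.6

Goods balance = 4397.5 - 4628.7 = -231.2
Services balance = 534.7 - 1043.9 = -509.2
Trade balance (goods + services) = -231.2 + (-509.2) = -740.4
Net primary income = -401.2
Net secondary income = -173.8
Current account = -740.4 + (-401.2) + (-173.8) = -1315.4
Financial account = -(-1315.4 + 98.8) = 1216.6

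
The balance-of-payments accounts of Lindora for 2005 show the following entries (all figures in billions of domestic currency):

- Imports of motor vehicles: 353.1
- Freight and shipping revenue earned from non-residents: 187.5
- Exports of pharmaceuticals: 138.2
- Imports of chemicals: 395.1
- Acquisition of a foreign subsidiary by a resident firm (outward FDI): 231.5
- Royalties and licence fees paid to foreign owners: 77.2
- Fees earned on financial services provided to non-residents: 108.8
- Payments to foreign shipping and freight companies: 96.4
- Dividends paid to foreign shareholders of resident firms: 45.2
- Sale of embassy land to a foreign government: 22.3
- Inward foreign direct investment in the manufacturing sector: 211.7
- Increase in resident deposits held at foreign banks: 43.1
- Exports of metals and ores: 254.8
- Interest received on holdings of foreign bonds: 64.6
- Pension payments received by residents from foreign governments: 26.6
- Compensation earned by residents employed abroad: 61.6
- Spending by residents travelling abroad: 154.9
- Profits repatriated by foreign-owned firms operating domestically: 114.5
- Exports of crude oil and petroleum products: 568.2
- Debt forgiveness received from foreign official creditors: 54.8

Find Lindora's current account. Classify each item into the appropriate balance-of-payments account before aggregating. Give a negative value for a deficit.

Goods: 254.8 + 138.2 + 568.2 - 395.1 - 353.1 = 213.0
Services: 187.5 - 77.2 - 154.9 - 96.4 + 108.8 = -32.2
Primary income: -45.2 - 114.5 + 64.6 + 61.6 = -33.5
Secondary income: 26.6
Current account = 213.0 + (-32.2) + (-33.5) + 26.6 = 173.9
(Excluded from the current account — financial account: acquisition of a foreign subsidiary by a resident firm (outward FDI) 231.5, inward foreign direct investment in the manufacturing sector 211.7, increase in resident deposits held at foreign banks 43.1; capital account: sale of embassy land to a foreign government 22.3, debt forgiveness received from foreign official creditors 54.8.)

173.9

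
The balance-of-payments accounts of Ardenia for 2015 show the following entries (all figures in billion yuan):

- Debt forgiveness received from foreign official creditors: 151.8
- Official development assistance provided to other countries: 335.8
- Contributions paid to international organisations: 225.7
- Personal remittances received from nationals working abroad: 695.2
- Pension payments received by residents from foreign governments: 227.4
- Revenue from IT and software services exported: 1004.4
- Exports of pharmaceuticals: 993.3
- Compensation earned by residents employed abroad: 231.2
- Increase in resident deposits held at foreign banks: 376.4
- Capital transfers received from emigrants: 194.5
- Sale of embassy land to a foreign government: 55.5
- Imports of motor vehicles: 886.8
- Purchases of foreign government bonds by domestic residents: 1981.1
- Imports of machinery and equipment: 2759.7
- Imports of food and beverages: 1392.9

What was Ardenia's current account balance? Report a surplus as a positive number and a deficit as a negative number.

-2449.4

Goods: 993.3 - 1392.9 - 2759.7 - 886.8 = -4046.1
Services: 1004.4
Primary income: 231.2
Secondary income: -225.7 - 335.8 + 695.2 + 227.4 = 361.1
Current account = (-4046.1) + 1004.4 + 231.2 + 361.1 = -2449.4
(Excluded from the current account — capital account: debt forgiveness received from foreign official creditors 151.8, capital transfers received from emigrants 194.5, sale of embassy land to a foreign government 55.5; financial account: increase in resident deposits held at foreign banks 376.4, purchases of foreign government bonds by domestic residents 1981.1.)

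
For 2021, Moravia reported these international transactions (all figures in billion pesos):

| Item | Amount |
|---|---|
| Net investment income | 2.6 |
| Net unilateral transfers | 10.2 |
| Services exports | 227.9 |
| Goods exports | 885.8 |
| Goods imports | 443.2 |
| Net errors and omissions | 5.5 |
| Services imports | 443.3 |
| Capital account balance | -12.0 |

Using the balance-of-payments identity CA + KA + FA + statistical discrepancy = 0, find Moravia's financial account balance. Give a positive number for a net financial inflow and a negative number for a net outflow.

Goods balance = 885.8 - 443.2 = 442.6
Services balance = 227.9 - 443.3 = -215.4
Trade balance (goods + services) = 442.6 + (-215.4) = 227.2
Net primary income = 2.6
Net secondary income = 10.2
Current account = 227.2 + 2.6 + 10.2 = 240.0
Financial account = -(240.0 + (-12.0) + 5.5) = -233.5

-233.5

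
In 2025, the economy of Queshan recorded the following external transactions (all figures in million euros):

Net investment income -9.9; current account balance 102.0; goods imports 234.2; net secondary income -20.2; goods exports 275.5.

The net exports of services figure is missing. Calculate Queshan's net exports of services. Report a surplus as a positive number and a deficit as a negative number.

90.8

Current account = goods balance + services balance + net primary income + net secondary income
Sum of the known components = 11.2
Net exports of services = CA - (known components) = 102.0 - 11.2 = 90.8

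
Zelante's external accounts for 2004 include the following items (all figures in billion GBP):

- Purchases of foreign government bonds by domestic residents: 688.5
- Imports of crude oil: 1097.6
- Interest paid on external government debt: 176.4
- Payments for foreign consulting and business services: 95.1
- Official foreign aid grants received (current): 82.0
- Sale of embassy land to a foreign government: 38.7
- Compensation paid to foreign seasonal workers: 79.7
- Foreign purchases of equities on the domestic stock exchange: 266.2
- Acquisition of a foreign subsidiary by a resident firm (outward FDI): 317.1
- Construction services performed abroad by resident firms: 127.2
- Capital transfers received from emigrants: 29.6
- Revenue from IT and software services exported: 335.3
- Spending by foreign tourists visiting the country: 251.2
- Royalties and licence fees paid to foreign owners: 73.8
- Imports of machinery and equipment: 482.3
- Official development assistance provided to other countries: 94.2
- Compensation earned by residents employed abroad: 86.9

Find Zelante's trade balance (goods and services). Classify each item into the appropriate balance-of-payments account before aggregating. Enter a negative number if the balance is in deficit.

-1035.1

Goods: -482.3 - 1097.6 = -1579.9
Services: -73.8 - 95.1 + 127.2 + 251.2 + 335.3 = 544.8
Trade balance = -1579.9 + 544.8 = -1035.1
(Excluded from the trade balance — financial account: purchases of foreign government bonds by domestic residents 688.5, foreign purchases of equities on the domestic stock exchange 266.2, acquisition of a foreign subsidiary by a resident firm (outward FDI) 317.1; primary income: interest paid on external government debt 176.4, compensation paid to foreign seasonal workers 79.7, compensation earned by residents employed abroad 86.9; secondary income: official foreign aid grants received (current) 82.0, official development assistance provided to other countries 94.2; capital account: sale of embassy land to a foreign government 38.7, capital transfers received from emigrants 29.6.)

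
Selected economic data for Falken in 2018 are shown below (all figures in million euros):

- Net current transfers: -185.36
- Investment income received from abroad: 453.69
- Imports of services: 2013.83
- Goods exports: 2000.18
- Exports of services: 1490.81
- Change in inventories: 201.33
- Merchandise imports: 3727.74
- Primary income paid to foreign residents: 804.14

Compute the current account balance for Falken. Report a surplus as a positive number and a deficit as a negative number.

-2786.39

Goods balance = 2000.18 - 3727.74 = -1727.56
Services balance = 1490.81 - 2013.83 = -523.02
Trade balance (goods + services) = -1727.56 + (-523.02) = -2250.58
Net primary income = 453.69 - 804.14 = -350.45
Net secondary income = -185.36
Current account = -2250.58 + (-350.45) + (-185.36) = -2786.39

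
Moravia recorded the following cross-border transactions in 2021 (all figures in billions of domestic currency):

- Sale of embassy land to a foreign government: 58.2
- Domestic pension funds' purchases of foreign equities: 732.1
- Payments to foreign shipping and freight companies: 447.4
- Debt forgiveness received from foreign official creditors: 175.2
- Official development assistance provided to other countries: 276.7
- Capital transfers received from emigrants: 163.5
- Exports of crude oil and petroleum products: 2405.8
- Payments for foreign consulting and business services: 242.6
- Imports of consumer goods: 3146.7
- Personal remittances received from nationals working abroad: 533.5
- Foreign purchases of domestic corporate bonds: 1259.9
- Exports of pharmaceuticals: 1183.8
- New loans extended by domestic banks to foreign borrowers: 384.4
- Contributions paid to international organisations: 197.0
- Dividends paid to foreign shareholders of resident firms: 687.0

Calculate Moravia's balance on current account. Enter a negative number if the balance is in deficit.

-874.3

Goods: 1183.8 + 2405.8 - 3146.7 = 442.9
Services: -242.6 - 447.4 = -690.0
Primary income: -687.0
Secondary income: 533.5 - 197.0 - 276.7 = 59.8
Current account = 442.9 + (-690.0) + (-687.0) + 59.8 = -874.3
(Excluded from the current account — capital account: sale of embassy land to a foreign government 58.2, debt forgiveness received from foreign official creditors 175.2, capital transfers received from emigrants 163.5; financial account: domestic pension funds' purchases of foreign equities 732.1, foreign purchases of domestic corporate bonds 1259.9, new loans extended by domestic banks to foreign borrowers 384.4.)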